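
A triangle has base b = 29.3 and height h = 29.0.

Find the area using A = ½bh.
A = ½·b·h = ½·29.3·29.0 = ½·849.7 = 424.85

Area = 424.85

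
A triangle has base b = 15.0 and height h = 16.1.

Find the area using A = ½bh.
A = ½·b·h = ½·15.0·16.1 = ½·241.5 = 120.75

Area = 120.75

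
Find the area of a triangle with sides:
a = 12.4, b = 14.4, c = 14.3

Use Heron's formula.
s = (12.4 + 14.4 + 14.3)/2 = 41.1/2 = 20.55
s − a = 8.15, s − b = 6.15, s − c = 6.25
s(s−a)(s−b)(s−c) = 20.55·8.15·6.15·6.25 ≈ 6437.61
Area = √6437.61 ≈ 80.2347

Area = 80.23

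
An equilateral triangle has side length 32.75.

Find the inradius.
r = Area/s with s the semi-perimeter.
Area = (√3/4)·32.75² = (√3/4)·1072.5625 ≈ 0.433013·1072.5625 ≈ 464.433
s = 3·32.75/2 = 49.125
r ≈ 464.433/49.125 ≈ 9.45411
(Equivalently r = side/(2√3) = 32.75/3.4641 ≈ 9.45411.)

r = 9.454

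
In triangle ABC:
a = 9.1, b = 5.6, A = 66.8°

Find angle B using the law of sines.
a/sin(A) = b/sin(B)  ⇒  sin(B) = b·sin(A)/a = 5.6·sin(66.8°)/9.1
sin(66.8°) ≈ 0.919135
sin(B) ≈ 5.6·0.919135/9.1 ≈ 5.14716/9.1 ≈ 0.565622
B = arcsin(0.565622) ≈ 34.4455°
(Since b ≤ a we need B ≤ A, so the obtuse alternative 180° − 34.4455° ≈ 145.555° is rejected.)

B = 34.45°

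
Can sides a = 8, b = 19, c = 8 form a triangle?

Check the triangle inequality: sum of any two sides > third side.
a + b vs c: 8 + 19 = 27 > 8  ✓
a + c vs b: 8 + 8 = 16 ≤ 19  ✗
b + c vs a: 19 + 8 = 27 > 8  ✓

No: 8 + 8 = 16 is not > 19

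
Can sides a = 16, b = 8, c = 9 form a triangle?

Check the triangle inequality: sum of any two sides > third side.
a + b vs c: 16 + 8 = 24 > 9  ✓
a + c vs b: 16 + 9 = 25 > 8  ✓
b + c vs a: 8 + 9 = 17 > 16  ✓

Yes, triangle inequality satisfied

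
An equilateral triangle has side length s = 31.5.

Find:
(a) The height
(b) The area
(a) The height splits the triangle into two 30-60-90 halves: h = s·√3/2 = 31.5·1.73205/2 ≈ 54.5596/2 ≈ 27.2798
(b) Area = (√3/4)·s² = (√3/4)·31.5² = (√3/4)·992.25 ≈ 0.433013·992.25 ≈ 429.657

Height = 27.28, Area = 429.7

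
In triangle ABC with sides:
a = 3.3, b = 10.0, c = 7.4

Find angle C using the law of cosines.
c² = a² + b² − 2ab·cos(C)  ⇒  cos(C) = (a² + b² − c²)/(2ab)
cos(C) = (3.3² + 10.0² − 7.4²)/(2·3.3·10.0) = (10.89 + 100 − 54.76)/66 = 56.13/66 ≈ 0.850455
C = arccos(0.850455) ≈ 31.7389°

C = 31.74°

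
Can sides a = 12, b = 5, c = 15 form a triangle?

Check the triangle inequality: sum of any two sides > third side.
a + b vs c: 12 + 5 = 17 > 15  ✓
a + c vs b: 12 + 15 = 27 > 5  ✓
b + c vs a: 5 + 15 = 20 > 12  ✓

Yes, triangle inequality satisfied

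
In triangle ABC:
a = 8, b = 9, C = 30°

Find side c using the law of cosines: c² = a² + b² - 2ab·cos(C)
c² = 8² + 9² − 2·8·9·cos(30°)
cos(30°) ≈ 0.866025
c² ≈ 64 + 81 − 144·(0.866025) ≈ 145 − 124.708 ≈ 20.2923
c ≈ √20.2923 ≈ 4.5047

c = 4.505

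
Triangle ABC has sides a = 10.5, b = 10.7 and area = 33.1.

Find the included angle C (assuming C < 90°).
Area = ½·a·b·sin(C)  ⇒  sin(C) = 2·Area/(a·b) = 2·33.1/(10.5·10.7) = 66.2/112.35 ≈ 0.58923
C = arcsin(0.58923) ≈ 36.1024° (taking the acute solution since C < 90°)

C = 36.1°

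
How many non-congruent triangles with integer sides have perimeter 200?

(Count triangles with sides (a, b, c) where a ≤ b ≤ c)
Let a ≤ b ≤ c with a + b + c = 200. The only binding inequality is a + b > c, i.e. 200 − c > c, so c < 200/2; and c ≥ 200/3 since c is the largest side.
So 67 ≤ c ≤ 99. For each c, b runs from ⌈(200 − c)/2⌉ up to c (then a = 200 − b − c satisfies 1 ≤ a ≤ b automatically), giving c − ⌈(200 − c)/2⌉ + 1 choices.
Summing over c: 1 + 3 + 4 + 6 + … + 48 + 49  (33 terms, c = 67, …, 99) = 833
Check (closed form: nearest integer to p²/48 for even p, (p+3)²/48 for odd p): 200²/48 = 40000/48 ≈ 833.33 → 833

833 triangles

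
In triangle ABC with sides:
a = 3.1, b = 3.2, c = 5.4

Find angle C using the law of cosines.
c² = a² + b² − 2ab·cos(C)  ⇒  cos(C) = (a² + b² − c²)/(2ab)
cos(C) = (3.1² + 3.2² − 5.4²)/(2·3.1·3.2) = (9.61 + 10.24 − 29.16)/19.84 = -9.31/19.84 ≈ -0.469254
C = arccos(-0.469254) ≈ 117.986°

C = 118°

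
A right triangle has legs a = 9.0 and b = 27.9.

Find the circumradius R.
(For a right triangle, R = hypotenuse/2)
Hypotenuse c = √(a² + b²) = √(81 + 778.41) = √859.41 ≈ 29.3157
R = c/2 ≈ 29.3157/2 ≈ 14.6578

R = 14.66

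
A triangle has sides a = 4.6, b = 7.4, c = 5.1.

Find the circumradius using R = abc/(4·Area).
First find the area with Heron's formula.
s = (4.6 + 7.4 + 5.1)/2 = 8.55
Area = √(s(s−a)(s−b)(s−c)) = √(8.55·3.95·1.15·3.45) ≈ √133.992 ≈ 11.5755
abc = 4.6·7.4·5.1 = 173.604
R = abc/(4·Area) ≈ 173.604/(4·11.5755) = 173.604/46.302 ≈ 3.74938

R = 3.749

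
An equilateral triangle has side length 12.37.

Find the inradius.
r = Area/s with s the semi-perimeter.
Area = (√3/4)·12.37² = (√3/4)·153.0169 ≈ 0.433013·153.0169 ≈ 66.2583
s = 3·12.37/2 = 18.555
r ≈ 66.2583/18.555 ≈ 3.57091
(Equivalently r = side/(2√3) = 12.37/3.4641 ≈ 3.57091.)

r = 3.571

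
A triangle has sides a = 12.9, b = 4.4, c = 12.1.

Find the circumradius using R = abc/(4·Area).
First find the area with Heron's formula.
s = (12.9 + 4.4 + 12.1)/2 = 14.7
Area = √(s(s−a)(s−b)(s−c)) = √(14.7·1.8·10.3·2.6) ≈ √708.599 ≈ 26.6195
abc = 12.9·4.4·12.1 = 686.796
R = abc/(4·Area) ≈ 686.796/(4·26.6195) = 686.796/106.478 ≈ 6.45012

R = 6.45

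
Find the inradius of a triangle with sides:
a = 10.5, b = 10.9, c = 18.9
r = Area/s where s is the semi-perimeter.
s = (10.5 + 10.9 + 18.9)/2 = 40.3/2 = 20.15
Area = √(s(s−a)(s−b)(s−c)) = √(20.15·9.65·9.25·1.25) ≈ √2248.3 ≈ 47.4162
r ≈ 47.4162/20.15 ≈ 2.35316

r = 2.353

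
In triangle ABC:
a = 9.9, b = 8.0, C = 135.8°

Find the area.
Two sides and the included angle (SAS): A = ½·a·b·sin(C) = ½·9.9·8.0·sin(135.8°)
sin(135.8°) ≈ 0.697165
A ≈ ½·79.2·0.697165 = 39.6·0.697165 ≈ 27.6077

Area = 27.61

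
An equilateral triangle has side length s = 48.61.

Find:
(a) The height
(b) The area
(a) The height splits the triangle into two 30-60-90 halves: h = s·√3/2 = 48.61·1.73205/2 ≈ 84.195/2 ≈ 42.0975
(b) Area = (√3/4)·s² = (√3/4)·48.61² = (√3/4)·2362.9321 ≈ 0.433013·2362.9321 ≈ 1023.18

Height = 42.1, Area = 1023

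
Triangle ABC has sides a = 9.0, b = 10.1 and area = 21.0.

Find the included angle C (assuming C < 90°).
Area = ½·a·b·sin(C)  ⇒  sin(C) = 2·Area/(a·b) = 2·21.0/(9.0·10.1) = 42/90.9 ≈ 0.462046
C = arcsin(0.462046) ≈ 27.5192° (taking the acute solution since C < 90°)

C = 27.52°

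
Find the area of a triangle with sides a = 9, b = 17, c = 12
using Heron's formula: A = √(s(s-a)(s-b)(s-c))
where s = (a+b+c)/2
s = (9 + 17 + 12)/2 = 38/2 = 19
s − a = 10, s − b = 2, s − c = 7
s(s−a)(s−b)(s−c) = 19·10·2·7 = 2660
Area = √2660 ≈ 51.5752

s = 19.0, Area = 51.58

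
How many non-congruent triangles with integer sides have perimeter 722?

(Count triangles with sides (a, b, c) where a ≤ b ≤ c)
Let a ≤ b ≤ c with a + b + c = 722. The only binding inequality is a + b > c, i.e. 722 − c > c, so c < 722/2; and c ≥ 722/3 since c is the largest side.
So 241 ≤ c ≤ 360. For each c, b runs from ⌈(722 − c)/2⌉ up to c (then a = 722 − b − c satisfies 1 ≤ a ≤ b automatically), giving c − ⌈(722 − c)/2⌉ + 1 choices.
Summing over c: 1 + 3 + 4 + 6 + … + 178 + 180  (120 terms, c = 241, …, 360) = 10860
Check (closed form: nearest integer to p²/48 for even p, (p+3)²/48 for odd p): 722²/48 = 521284/48 ≈ 10860.08 → 10860

10860 triangles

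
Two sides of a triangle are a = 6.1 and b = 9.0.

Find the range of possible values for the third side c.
Triangle inequality: |a − b| < c < a + b
|a − b| = |6.1 − 9.0| = 2.9
a + b = 6.1 + 9.0 = 15.1

2.9 < c < 15.1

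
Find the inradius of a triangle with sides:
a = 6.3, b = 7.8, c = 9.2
r = Area/s where s is the semi-perimeter.
s = (6.3 + 7.8 + 9.2)/2 = 23.3/2 = 11.65
Area = √(s(s−a)(s−b)(s−c)) = √(11.65·5.35·3.85·2.45) ≈ √587.904 ≈ 24.2467
r ≈ 24.2467/11.65 ≈ 2.08126

r = 2.081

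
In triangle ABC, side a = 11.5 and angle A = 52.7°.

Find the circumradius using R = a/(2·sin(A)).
R = a/(2·sin(A)) = 11.5/(2·sin(52.7°))
sin(52.7°) ≈ 0.795473
R ≈ 11.5/(2·0.795473) = 11.5/1.59095 ≈ 7.2284

R = 7.228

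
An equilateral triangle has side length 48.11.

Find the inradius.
r = Area/s with s the semi-perimeter.
Area = (√3/4)·48.11² = (√3/4)·2314.5721 ≈ 0.433013·2314.5721 ≈ 1002.24
s = 3·48.11/2 = 72.165
r ≈ 1002.24/72.165 ≈ 13.8882
(Equivalently r = side/(2√3) = 48.11/3.4641 ≈ 13.8882.)

r = 13.89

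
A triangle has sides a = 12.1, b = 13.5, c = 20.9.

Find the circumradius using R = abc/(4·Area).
First find the area with Heron's formula.
s = (12.1 + 13.5 + 20.9)/2 = 23.25
Area = √(s(s−a)(s−b)(s−c)) = √(23.25·11.15·9.75·2.35) ≈ √5939.78 ≈ 77.07
abc = 12.1·13.5·20.9 = 3414.015
R = abc/(4·Area) ≈ 3414.015/(4·77.07) = 3414.015/308.28 ≈ 11.0744

R = 11.07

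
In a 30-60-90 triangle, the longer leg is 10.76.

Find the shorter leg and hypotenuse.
In a 30-60-90 triangle the sides are in ratio 1 : √3 : 2, so short leg = long leg/√3 and hypotenuse = 2·(short leg).
Short leg = 10.76/√3 ≈ 10.76/1.73205 ≈ 6.21229
Hypotenuse = 2·6.21229 ≈ 12.4246

Short leg = 6.212, Hypotenuse = 12.42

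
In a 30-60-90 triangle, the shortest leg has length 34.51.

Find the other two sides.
In a 30-60-90 triangle the sides are in ratio 1 : √3 : 2 (short leg : long leg : hypotenuse).
Long leg = 34.51·√3 ≈ 34.51·1.73205 ≈ 59.7731
Hypotenuse = 2·34.51 = 69.02

Long leg = 34.51√3 = 59.77, Hypotenuse = 69.02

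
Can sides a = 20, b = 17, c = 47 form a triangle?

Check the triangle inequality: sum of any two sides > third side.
a + b vs c: 20 + 17 = 37 ≤ 47  ✗
a + c vs b: 20 + 47 = 67 > 17  ✓
b + c vs a: 17 + 47 = 64 > 20  ✓

No: 20 + 17 = 37 is not > 47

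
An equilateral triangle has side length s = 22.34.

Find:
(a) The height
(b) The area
(a) The height splits the triangle into two 30-60-90 halves: h = s·√3/2 = 22.34·1.73205/2 ≈ 38.694/2 ≈ 19.347
(b) Area = (√3/4)·s² = (√3/4)·22.34² = (√3/4)·499.0756 ≈ 0.433013·499.0756 ≈ 216.106

Height = 19.35, Area = 216.1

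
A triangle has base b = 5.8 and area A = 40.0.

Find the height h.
A = ½·b·h  ⇒  h = 2A/b = 2·40.0/5.8 = 80/5.8 ≈ 13.7931

h = 13.79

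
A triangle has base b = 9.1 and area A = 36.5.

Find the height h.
A = ½·b·h  ⇒  h = 2A/b = 2·36.5/9.1 = 73/9.1 ≈ 8.02198

h = 8.022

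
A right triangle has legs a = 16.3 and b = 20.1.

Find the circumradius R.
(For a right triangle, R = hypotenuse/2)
Hypotenuse c = √(a² + b²) = √(265.69 + 404.01) = √669.7 ≈ 25.8786
R = c/2 ≈ 25.8786/2 ≈ 12.9393

R = 12.94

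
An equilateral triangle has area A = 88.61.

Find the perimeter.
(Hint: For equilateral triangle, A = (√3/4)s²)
A = (√3/4)s²  ⇒  s² = 4A/√3 = 4·88.61/√3 = 354.44/1.73205 ≈ 204.636
s ≈ √204.636 ≈ 14.3051
Perimeter = 3s ≈ 3·14.3051 ≈ 42.9153

Perimeter = 42.92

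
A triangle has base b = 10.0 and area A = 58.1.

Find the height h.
A = ½·b·h  ⇒  h = 2A/b = 2·58.1/10.0 = 116.2/10.0 ≈ 11.62

h = 11.62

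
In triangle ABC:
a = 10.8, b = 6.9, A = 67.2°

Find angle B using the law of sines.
a/sin(A) = b/sin(B)  ⇒  sin(B) = b·sin(A)/a = 6.9·sin(67.2°)/10.8
sin(67.2°) ≈ 0.921863
sin(B) ≈ 6.9·0.921863/10.8 ≈ 6.36086/10.8 ≈ 0.588968
B = arcsin(0.588968) ≈ 36.0838°
(Since b ≤ a we need B ≤ A, so the obtuse alternative 180° − 36.0838° ≈ 143.916° is rejected.)

B = 36.08°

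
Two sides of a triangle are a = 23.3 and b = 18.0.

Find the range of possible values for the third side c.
Triangle inequality: |a − b| < c < a + b
|a − b| = |23.3 − 18.0| = 5.3
a + b = 23.3 + 18.0 = 41.3

5.3 < c < 41.3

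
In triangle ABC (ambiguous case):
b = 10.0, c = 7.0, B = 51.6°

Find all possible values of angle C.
b/sin(B) = c/sin(C)  ⇒  sin(C) = c·sin(B)/b = 7.0·sin(51.6°)/10.0
sin(51.6°) ≈ 0.783693
sin(C) ≈ 7.0·0.783693/10.0 ≈ 5.48585/10.0 ≈ 0.548585
Candidate 1: C₁ = arcsin(0.548585) ≈ 33.27°  →  A = 180° − 51.6° − 33.27° ≈ 95.13° > 0, valid
Candidate 2: C₂ = 180° − C₁ ≈ 146.73°  →  A = 180° − 51.6° − 146.73° ≈ -18.33° ≤ 0, not a valid triangle

C = 33.27° (one solution)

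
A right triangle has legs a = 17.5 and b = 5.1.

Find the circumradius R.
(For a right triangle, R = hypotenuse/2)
Hypotenuse c = √(a² + b²) = √(306.25 + 26.01) = √332.26 ≈ 18.228
R = c/2 ≈ 18.228/2 ≈ 9.114

R = 9.114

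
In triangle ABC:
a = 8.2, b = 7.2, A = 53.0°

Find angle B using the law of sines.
a/sin(A) = b/sin(B)  ⇒  sin(B) = b·sin(A)/a = 7.2·sin(53.0°)/8.2
sin(53.0°) ≈ 0.798636
sin(B) ≈ 7.2·0.798636/8.2 ≈ 5.75018/8.2 ≈ 0.701241
B = arcsin(0.701241) ≈ 44.5266°
(Since b ≤ a we need B ≤ A, so the obtuse alternative 180° − 44.5266° ≈ 135.473° is rejected.)

B = 44.53°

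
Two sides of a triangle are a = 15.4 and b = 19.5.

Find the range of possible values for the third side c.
Triangle inequality: |a − b| < c < a + b
|a − b| = |15.4 − 19.5| = 4.1
a + b = 15.4 + 19.5 = 34.9

4.1 < c < 34.9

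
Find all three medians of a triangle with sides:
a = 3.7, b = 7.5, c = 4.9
Median formula: m_a = ½√(2b² + 2c² − a²) (and cyclically). a² = 13.69, b² = 56.25, c² = 24.01.
m_a = ½√(2·56.25 + 2·24.01 − 13.69) = ½√146.83 ≈ ½·12.1173 ≈ 6.05867
m_b = ½√(2·13.69 + 2·24.01 − 56.25) = ½√19.15 ≈ ½·4.37607 ≈ 2.18804
m_c = ½√(2·13.69 + 2·56.25 − 24.01) = ½√115.87 ≈ ½·10.7643 ≈ 5.38215

m_a = 6.059, m_b = 2.188, m_c = 5.382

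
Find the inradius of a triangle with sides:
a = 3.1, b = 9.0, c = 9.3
r = Area/s where s is the semi-perimeter.
s = (3.1 + 9.0 + 9.3)/2 = 21.4/2 = 10.7
Area = √(s(s−a)(s−b)(s−c)) = √(10.7·7.6·1.7·1.4) ≈ √193.542 ≈ 13.9119
r ≈ 13.9119/10.7 ≈ 1.30018

r = 1.3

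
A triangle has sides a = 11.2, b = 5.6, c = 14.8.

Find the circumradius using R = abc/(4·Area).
First find the area with Heron's formula.
s = (11.2 + 5.6 + 14.8)/2 = 15.8
Area = √(s(s−a)(s−b)(s−c)) = √(15.8·4.6·10.2·1) ≈ √741.336 ≈ 27.2275
abc = 11.2·5.6·14.8 = 928.256
R = abc/(4·Area) ≈ 928.256/(4·27.2275) = 928.256/108.91 ≈ 8.52315

R = 8.523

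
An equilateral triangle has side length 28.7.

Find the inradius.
r = Area/s with s the semi-perimeter.
Area = (√3/4)·28.7² = (√3/4)·823.69 ≈ 0.433013·823.69 ≈ 356.668
s = 3·28.7/2 = 43.05
r ≈ 356.668/43.05 ≈ 8.28498
(Equivalently r = side/(2√3) = 28.7/3.4641 ≈ 8.28498.)

r = 8.285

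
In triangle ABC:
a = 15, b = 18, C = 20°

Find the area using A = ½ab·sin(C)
A = ½·a·b·sin(C) = ½·15·18·sin(20°)
sin(20°) ≈ 0.34202
A ≈ ½·270·0.34202 = 135·0.34202 ≈ 46.1727

Area = 46.17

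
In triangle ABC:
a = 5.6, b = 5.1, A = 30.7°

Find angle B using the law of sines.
a/sin(A) = b/sin(B)  ⇒  sin(B) = b·sin(A)/a = 5.1·sin(30.7°)/5.6
sin(30.7°) ≈ 0.510543
sin(B) ≈ 5.1·0.510543/5.6 ≈ 2.60377/5.6 ≈ 0.464959
B = arcsin(0.464959) ≈ 27.7076°
(Since b ≤ a we need B ≤ A, so the obtuse alternative 180° − 27.7076° ≈ 152.292° is rejected.)

B = 27.71°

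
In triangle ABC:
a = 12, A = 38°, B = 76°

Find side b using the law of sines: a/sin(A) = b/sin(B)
a/sin(A) = b/sin(B)  ⇒  b = a·sin(B)/sin(A) = 12·sin(76°)/sin(38°)
sin(76°) ≈ 0.970296, sin(38°) ≈ 0.615661
b ≈ 12·0.970296/0.615661 ≈ 11.6435/0.615661 ≈ 18.9123

b = 18.91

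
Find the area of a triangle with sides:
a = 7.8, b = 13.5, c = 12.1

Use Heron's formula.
s = (7.8 + 13.5 + 12.1)/2 = 33.4/2 = 16.7
s − a = 8.9, s − b = 3.2, s − c = 4.6
s(s−a)(s−b)(s−c) = 16.7·8.9·3.2·4.6 ≈ 2187.83
Area = √2187.83 ≈ 46.7743

Area = 46.77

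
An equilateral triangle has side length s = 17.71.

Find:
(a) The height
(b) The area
(a) The height splits the triangle into two 30-60-90 halves: h = s·√3/2 = 17.71·1.73205/2 ≈ 30.6746/2 ≈ 15.3373
(b) Area = (√3/4)·s² = (√3/4)·17.71² = (√3/4)·313.6441 ≈ 0.433013·313.6441 ≈ 135.812

Height = 15.34, Area = 135.8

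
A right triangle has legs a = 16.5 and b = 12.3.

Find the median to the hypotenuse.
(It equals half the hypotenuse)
Hypotenuse c = √(a² + b²) = √(272.25 + 151.29) = √423.54 ≈ 20.5801
Median to hypotenuse = c/2 ≈ 20.5801/2 ≈ 10.29

Median = 10.29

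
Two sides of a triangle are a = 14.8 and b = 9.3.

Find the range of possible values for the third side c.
Triangle inequality: |a − b| < c < a + b
|a − b| = |14.8 − 9.3| = 5.5
a + b = 14.8 + 9.3 = 24.1

5.5 < c < 24.1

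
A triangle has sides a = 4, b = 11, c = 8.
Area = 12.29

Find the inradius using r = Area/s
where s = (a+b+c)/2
s = (4 + 11 + 8)/2 = 23/2 = 11.5
r = Area/s = 12.29/11.5 ≈ 1.0687

r = 1.069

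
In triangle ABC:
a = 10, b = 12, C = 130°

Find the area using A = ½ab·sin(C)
A = ½·a·b·sin(C) = ½·10·12·sin(130°)
sin(130°) ≈ 0.766044
A ≈ ½·120·0.766044 = 60·0.766044 ≈ 45.9627

Area = 45.96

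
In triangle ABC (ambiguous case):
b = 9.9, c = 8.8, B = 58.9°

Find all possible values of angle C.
b/sin(B) = c/sin(C)  ⇒  sin(C) = c·sin(B)/b = 8.8·sin(58.9°)/9.9
sin(58.9°) ≈ 0.856267
sin(C) ≈ 8.8·0.856267/9.9 ≈ 7.53515/9.9 ≈ 0.761126
Candidate 1: C₁ = arcsin(0.761126) ≈ 49.5636°  →  A = 180° − 58.9° − 49.5636° ≈ 71.5364° > 0, valid
Candidate 2: C₂ = 180° − C₁ ≈ 130.436°  →  A = 180° − 58.9° − 130.436° ≈ -9.3364° ≤ 0, not a valid triangle

C = 49.56° (one solution)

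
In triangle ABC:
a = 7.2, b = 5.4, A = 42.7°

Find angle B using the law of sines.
a/sin(A) = b/sin(B)  ⇒  sin(B) = b·sin(A)/a = 5.4·sin(42.7°)/7.2
sin(42.7°) ≈ 0.67816
sin(B) ≈ 5.4·0.67816/7.2 ≈ 3.66206/7.2 ≈ 0.50862
B = arcsin(0.50862) ≈ 30.5719°
(Since b ≤ a we need B ≤ A, so the obtuse alternative 180° − 30.5719° ≈ 149.428° is rejected.)

B = 30.57°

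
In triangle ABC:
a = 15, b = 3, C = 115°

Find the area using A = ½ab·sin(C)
A = ½·a·b·sin(C) = ½·15·3·sin(115°)
sin(115°) ≈ 0.906308
A ≈ ½·45·0.906308 = 22.5·0.906308 ≈ 20.3919

Area = 20.39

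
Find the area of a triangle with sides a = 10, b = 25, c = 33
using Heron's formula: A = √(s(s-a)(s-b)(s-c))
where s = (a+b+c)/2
s = (10 + 25 + 33)/2 = 68/2 = 34
s − a = 24, s − b = 9, s − c = 1
s(s−a)(s−b)(s−c) = 34·24·9·1 = 7344
Area = √7344 ≈ 85.6971

s = 34.0, Area = 85.7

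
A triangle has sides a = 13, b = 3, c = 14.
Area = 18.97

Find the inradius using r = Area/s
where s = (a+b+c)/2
s = (13 + 3 + 14)/2 = 30/2 = 15
r = Area/s = 18.97/15 ≈ 1.26467

r = 1.265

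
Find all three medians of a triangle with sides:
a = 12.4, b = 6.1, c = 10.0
Median formula: m_a = ½√(2b² + 2c² − a²) (and cyclically). a² = 153.76, b² = 37.21, c² = 100.
m_a = ½√(2·37.21 + 2·100 − 153.76) = ½√120.66 ≈ ½·10.9845 ≈ 5.49227
m_b = ½√(2·153.76 + 2·100 − 37.21) = ½√470.31 ≈ ½·21.6866 ≈ 10.8433
m_c = ½√(2·153.76 + 2·37.21 − 100) = ½√281.94 ≈ ½·16.7911 ≈ 8.39553

m_a = 5.492, m_b = 10.84, m_c = 8.396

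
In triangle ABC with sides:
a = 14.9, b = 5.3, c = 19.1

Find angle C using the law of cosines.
c² = a² + b² − 2ab·cos(C)  ⇒  cos(C) = (a² + b² − c²)/(2ab)
cos(C) = (14.9² + 5.3² − 19.1²)/(2·14.9·5.3) = (222.01 + 28.09 − 364.81)/157.94 = -114.71/157.94 ≈ -0.726288
C = arccos(-0.726288) ≈ 136.576°

C = 136.6°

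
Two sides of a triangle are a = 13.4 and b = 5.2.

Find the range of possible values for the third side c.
Triangle inequality: |a − b| < c < a + b
|a − b| = |13.4 − 5.2| = 8.2
a + b = 13.4 + 5.2 = 18.6

8.2 < c < 18.6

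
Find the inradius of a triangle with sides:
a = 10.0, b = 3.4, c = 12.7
r = Area/s where s is the semi-perimeter.
s = (10.0 + 3.4 + 12.7)/2 = 26.1/2 = 13.05
Area = √(s(s−a)(s−b)(s−c)) = √(13.05·3.05·9.65·0.35) ≈ √134.433 ≈ 11.5945
r ≈ 11.5945/13.05 ≈ 0.888469

r = 0.8885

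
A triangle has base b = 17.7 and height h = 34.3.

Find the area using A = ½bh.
A = ½·b·h = ½·17.7·34.3 = ½·607.11 = 303.555

Area = 303.555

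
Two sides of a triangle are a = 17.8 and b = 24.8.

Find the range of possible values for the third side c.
Triangle inequality: |a − b| < c < a + b
|a − b| = |17.8 − 24.8| = 7
a + b = 17.8 + 24.8 = 42.6

7 < c < 42.6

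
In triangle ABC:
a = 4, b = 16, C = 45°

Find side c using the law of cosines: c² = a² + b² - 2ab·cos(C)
c² = 4² + 16² − 2·4·16·cos(45°)
cos(45°) ≈ 0.707107
c² ≈ 16 + 256 − 128·(0.707107) ≈ 272 − 90.5097 ≈ 181.49
c ≈ √181.49 ≈ 13.4718

c = 13.47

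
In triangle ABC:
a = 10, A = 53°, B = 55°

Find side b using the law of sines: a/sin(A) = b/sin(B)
a/sin(A) = b/sin(B)  ⇒  b = a·sin(B)/sin(A) = 10·sin(55°)/sin(53°)
sin(55°) ≈ 0.819152, sin(53°) ≈ 0.798636
b ≈ 10·0.819152/0.798636 ≈ 8.19152/0.798636 ≈ 10.2569

b = 10.26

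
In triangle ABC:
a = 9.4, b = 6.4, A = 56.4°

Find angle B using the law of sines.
a/sin(A) = b/sin(B)  ⇒  sin(B) = b·sin(A)/a = 6.4·sin(56.4°)/9.4
sin(56.4°) ≈ 0.832921
sin(B) ≈ 6.4·0.832921/9.4 ≈ 5.3307/9.4 ≈ 0.567095
B = arcsin(0.567095) ≈ 34.5479°
(Since b ≤ a we need B ≤ A, so the obtuse alternative 180° − 34.5479° ≈ 145.452° is rejected.)

B = 34.55°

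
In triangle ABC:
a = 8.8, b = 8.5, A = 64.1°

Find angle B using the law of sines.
a/sin(A) = b/sin(B)  ⇒  sin(B) = b·sin(A)/a = 8.5·sin(64.1°)/8.8
sin(64.1°) ≈ 0.899558
sin(B) ≈ 8.5·0.899558/8.8 ≈ 7.64624/8.8 ≈ 0.868891
B = arcsin(0.868891) ≈ 60.33°
(Since b ≤ a we need B ≤ A, so the obtuse alternative 180° − 60.33° ≈ 119.67° is rejected.)

B = 60.33°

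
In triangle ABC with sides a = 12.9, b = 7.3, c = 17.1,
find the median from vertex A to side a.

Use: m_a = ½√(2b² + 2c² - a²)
m_a = ½√(2·7.3² + 2·17.1² − 12.9²) = ½√(2·53.29 + 2·292.41 − 166.41) = ½√(106.58 + 584.82 − 166.41) = ½√524.99
√524.99 ≈ 22.9127, so m_a ≈ 11.4563

m_a = 11.46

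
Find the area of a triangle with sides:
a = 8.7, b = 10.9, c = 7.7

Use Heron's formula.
s = (8.7 + 10.9 + 7.7)/2 = 27.3/2 = 13.65
s − a = 4.95, s − b = 2.75, s − c = 5.95
s(s−a)(s−b)(s−c) = 13.65·4.95·2.75·5.95 ≈ 1105.57
Area = √1105.57 ≈ 33.2502

Area = 33.25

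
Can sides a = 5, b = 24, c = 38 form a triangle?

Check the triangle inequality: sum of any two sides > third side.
a + b vs c: 5 + 24 = 29 ≤ 38  ✗
a + c vs b: 5 + 38 = 43 > 24  ✓
b + c vs a: 24 + 38 = 62 > 5  ✓

No: 5 + 24 = 29 is not > 38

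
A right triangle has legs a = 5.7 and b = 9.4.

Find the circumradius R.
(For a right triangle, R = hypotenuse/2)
Hypotenuse c = √(a² + b²) = √(32.49 + 88.36) = √120.85 ≈ 10.9932
R = c/2 ≈ 10.9932/2 ≈ 5.49659

R = 5.497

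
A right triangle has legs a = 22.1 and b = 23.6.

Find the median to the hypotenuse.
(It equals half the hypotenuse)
Hypotenuse c = √(a² + b²) = √(488.41 + 556.96) = √1045.37 ≈ 32.3322
Median to hypotenuse = c/2 ≈ 32.3322/2 ≈ 16.1661

Median = 16.17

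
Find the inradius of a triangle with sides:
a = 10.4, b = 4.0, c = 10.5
r = Area/s where s is the semi-perimeter.
s = (10.4 + 4.0 + 10.5)/2 = 24.9/2 = 12.45
Area = √(s(s−a)(s−b)(s−c)) = √(12.45·2.05·8.45·1.95) ≈ √420.547 ≈ 20.5072
r ≈ 20.5072/12.45 ≈ 1.64717

r = 1.647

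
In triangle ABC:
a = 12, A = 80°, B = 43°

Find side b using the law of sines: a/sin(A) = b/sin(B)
a/sin(A) = b/sin(B)  ⇒  b = a·sin(B)/sin(A) = 12·sin(43°)/sin(80°)
sin(43°) ≈ 0.681998, sin(80°) ≈ 0.984808
b ≈ 12·0.681998/0.984808 ≈ 8.18398/0.984808 ≈ 8.31023

b = 8.31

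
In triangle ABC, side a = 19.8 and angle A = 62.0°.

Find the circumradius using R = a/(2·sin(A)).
R = a/(2·sin(A)) = 19.8/(2·sin(62.0°))
sin(62.0°) ≈ 0.882948
R ≈ 19.8/(2·0.882948) = 19.8/1.7659 ≈ 11.2124

R = 11.21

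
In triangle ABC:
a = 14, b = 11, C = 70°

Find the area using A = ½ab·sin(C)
A = ½·a·b·sin(C) = ½·14·11·sin(70°)
sin(70°) ≈ 0.939693
A ≈ ½·154·0.939693 = 77·0.939693 ≈ 72.3563

Area = 72.36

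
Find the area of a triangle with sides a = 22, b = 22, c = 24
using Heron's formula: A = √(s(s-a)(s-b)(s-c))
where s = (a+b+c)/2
s = (22 + 22 + 24)/2 = 68/2 = 34
s − a = 12, s − b = 12, s − c = 10
s(s−a)(s−b)(s−c) = 34·12·12·10 = 48960
Area = √48960 ≈ 221.269

s = 34.0, Area = 221.3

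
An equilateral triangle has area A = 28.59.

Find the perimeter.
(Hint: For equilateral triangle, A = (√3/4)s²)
A = (√3/4)s²  ⇒  s² = 4A/√3 = 4·28.59/√3 = 114.36/1.73205 ≈ 66.0258
s ≈ √66.0258 ≈ 8.12562
Perimeter = 3s ≈ 3·8.12562 ≈ 24.3769

Perimeter = 24.38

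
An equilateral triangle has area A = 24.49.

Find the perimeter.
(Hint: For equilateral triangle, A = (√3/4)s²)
A = (√3/4)s²  ⇒  s² = 4A/√3 = 4·24.49/√3 = 97.96/1.73205 ≈ 56.5572
s ≈ √56.5572 ≈ 7.52045
Perimeter = 3s ≈ 3·7.52045 ≈ 22.5614

Perimeter = 22.56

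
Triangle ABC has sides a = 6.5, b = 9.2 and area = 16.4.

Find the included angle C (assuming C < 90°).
Area = ½·a·b·sin(C)  ⇒  sin(C) = 2·Area/(a·b) = 2·16.4/(6.5·9.2) = 32.8/59.8 ≈ 0.548495
C = arcsin(0.548495) ≈ 33.2638° (taking the acute solution since C < 90°)

C = 33.26°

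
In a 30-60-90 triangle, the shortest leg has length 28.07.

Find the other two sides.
In a 30-60-90 triangle the sides are in ratio 1 : √3 : 2 (short leg : long leg : hypotenuse).
Long leg = 28.07·√3 ≈ 28.07·1.73205 ≈ 48.6187
Hypotenuse = 2·28.07 = 56.14

Long leg = 28.07√3 = 48.62, Hypotenuse = 56.14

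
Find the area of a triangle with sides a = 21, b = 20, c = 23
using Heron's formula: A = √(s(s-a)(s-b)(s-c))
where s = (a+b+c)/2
s = (21 + 20 + 23)/2 = 64/2 = 32
s − a = 11, s − b = 12, s − c = 9
s(s−a)(s−b)(s−c) = 32·11·12·9 = 38016
Area = √38016 ≈ 194.977

s = 32.0, Area = 195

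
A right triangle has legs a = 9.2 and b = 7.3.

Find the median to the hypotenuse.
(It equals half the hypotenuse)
Hypotenuse c = √(a² + b²) = √(84.64 + 53.29) = √137.93 ≈ 11.7444
Median to hypotenuse = c/2 ≈ 11.7444/2 ≈ 5.87218

Median = 5.872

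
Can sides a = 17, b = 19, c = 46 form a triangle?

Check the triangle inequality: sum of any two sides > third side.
a + b vs c: 17 + 19 = 36 ≤ 46  ✗
a + c vs b: 17 + 46 = 63 > 19  ✓
b + c vs a: 19 + 46 = 65 > 17  ✓

No: 17 + 19 = 36 is not > 46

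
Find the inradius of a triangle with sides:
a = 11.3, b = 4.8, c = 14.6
r = Area/s where s is the semi-perimeter.
s = (11.3 + 4.8 + 14.6)/2 = 30.7/2 = 15.35
Area = √(s(s−a)(s−b)(s−c)) = √(15.35·4.05·10.55·0.75) ≈ √491.9 ≈ 22.1788
r ≈ 22.1788/15.35 ≈ 1.44487

r = 1.445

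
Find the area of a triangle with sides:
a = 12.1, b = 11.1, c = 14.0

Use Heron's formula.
s = (12.1 + 11.1 + 14.0)/2 = 37.2/2 = 18.6
s − a = 6.5, s − b = 7.5, s − c = 4.6
s(s−a)(s−b)(s−c) = 18.6·6.5·7.5·4.6 ≈ 4171.05
Area = √4171.05 ≈ 64.5837

Area = 64.58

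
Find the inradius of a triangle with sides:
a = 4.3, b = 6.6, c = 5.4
r = Area/s where s is the semi-perimeter.
s = (4.3 + 6.6 + 5.4)/2 = 16.3/2 = 8.15
Area = √(s(s−a)(s−b)(s−c)) = √(8.15·3.85·1.55·2.75) ≈ √133.747 ≈ 11.5649
r ≈ 11.5649/8.15 ≈ 1.419

r = 1.419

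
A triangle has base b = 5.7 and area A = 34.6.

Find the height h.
A = ½·b·h  ⇒  h = 2A/b = 2·34.6/5.7 = 69.2/5.7 ≈ 12.1404

h = 12.14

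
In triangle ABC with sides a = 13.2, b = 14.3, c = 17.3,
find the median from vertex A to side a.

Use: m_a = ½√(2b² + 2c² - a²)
m_a = ½√(2·14.3² + 2·17.3² − 13.2²) = ½√(2·204.49 + 2·299.29 − 174.24) = ½√(408.98 + 598.58 − 174.24) = ½√833.32
√833.32 ≈ 28.8673, so m_a ≈ 14.4336

m_a = 14.43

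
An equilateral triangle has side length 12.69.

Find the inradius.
r = Area/s with s the semi-perimeter.
Area = (√3/4)·12.69² = (√3/4)·161.0361 ≈ 0.433013·161.0361 ≈ 69.7307
s = 3·12.69/2 = 19.035
r ≈ 69.7307/19.035 ≈ 3.66329
(Equivalently r = side/(2√3) = 12.69/3.4641 ≈ 3.66329.)

r = 3.663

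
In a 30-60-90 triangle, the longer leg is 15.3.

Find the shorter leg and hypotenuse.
In a 30-60-90 triangle the sides are in ratio 1 : √3 : 2, so short leg = long leg/√3 and hypotenuse = 2·(short leg).
Short leg = 15.3/√3 ≈ 15.3/1.73205 ≈ 8.83346
Hypotenuse = 2·8.83346 ≈ 17.6669

Short leg = 8.833, Hypotenuse = 17.67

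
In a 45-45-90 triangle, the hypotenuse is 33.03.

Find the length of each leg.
In a 45-45-90 triangle hypotenuse = leg·√2, so leg = hypotenuse/√2.
Leg = 33.03/√2 ≈ 33.03/1.41421 ≈ 23.3557

Each leg = 23.36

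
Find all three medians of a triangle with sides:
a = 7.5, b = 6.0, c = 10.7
Median formula: m_a = ½√(2b² + 2c² − a²) (and cyclically). a² = 56.25, b² = 36, c² = 114.49.
m_a = ½√(2·36 + 2·114.49 − 56.25) = ½√244.73 ≈ ½·15.6438 ≈ 7.82192
m_b = ½√(2·56.25 + 2·114.49 − 36) = ½√305.48 ≈ ½·17.478 ≈ 8.73899
m_c = ½√(2·56.25 + 2·36 − 114.49) = ½√70.01 ≈ ½·8.3672 ≈ 4.1836

m_a = 7.822, m_b = 8.739, m_c = 4.184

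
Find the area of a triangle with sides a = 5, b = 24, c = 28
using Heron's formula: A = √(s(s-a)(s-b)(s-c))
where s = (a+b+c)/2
s = (5 + 24 + 28)/2 = 57/2 = 28.5
s − a = 23.5, s − b = 4.5, s − c = 0.5
s(s−a)(s−b)(s−c) = 28.5·23.5·4.5·0.5 = 1506.9375
Area = √1506.9375 ≈ 38.8193

s = 28.5, Area = 38.82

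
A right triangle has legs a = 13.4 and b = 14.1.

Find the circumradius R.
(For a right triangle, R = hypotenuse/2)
Hypotenuse c = √(a² + b²) = √(179.56 + 198.81) = √378.37 ≈ 19.4517
R = c/2 ≈ 19.4517/2 ≈ 9.72587

R = 9.726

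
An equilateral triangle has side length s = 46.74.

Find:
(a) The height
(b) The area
(a) The height splits the triangle into two 30-60-90 halves: h = s·√3/2 = 46.74·1.73205/2 ≈ 80.9561/2 ≈ 40.478
(b) Area = (√3/4)·s² = (√3/4)·46.74² = (√3/4)·2184.6276 ≈ 0.433013·2184.6276 ≈ 945.971

Height = 40.48, Area = 946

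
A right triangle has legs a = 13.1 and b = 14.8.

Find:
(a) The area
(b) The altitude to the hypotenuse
(a) The legs are perpendicular, so Area = ½·a·b = ½·13.1·14.8 = ½·193.88 = 96.94
(b) Hypotenuse c = √(a² + b²) = √(171.61 + 219.04) = √390.65 ≈ 19.7649
    Area = ½·c·h_c  ⇒  h_c = 2·Area/c = 193.88/19.7649 ≈ 9.80932

Area = 96.94, h_c = 9.809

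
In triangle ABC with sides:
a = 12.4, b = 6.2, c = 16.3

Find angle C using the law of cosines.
c² = a² + b² − 2ab·cos(C)  ⇒  cos(C) = (a² + b² − c²)/(2ab)
cos(C) = (12.4² + 6.2² − 16.3²)/(2·12.4·6.2) = (153.76 + 38.44 − 265.69)/153.76 = -73.49/153.76 ≈ -0.477953
C = arccos(-0.477953) ≈ 118.552°

C = 118.6°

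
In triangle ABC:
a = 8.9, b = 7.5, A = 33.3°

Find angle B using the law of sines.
a/sin(A) = b/sin(B)  ⇒  sin(B) = b·sin(A)/a = 7.5·sin(33.3°)/8.9
sin(33.3°) ≈ 0.549023
sin(B) ≈ 7.5·0.549023/8.9 ≈ 4.11767/8.9 ≈ 0.46266
B = arcsin(0.46266) ≈ 27.5589°
(Since b ≤ a we need B ≤ A, so the obtuse alternative 180° − 27.5589° ≈ 152.441° is rejected.)

B = 27.56°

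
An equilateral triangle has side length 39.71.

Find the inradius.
r = Area/s with s the semi-perimeter.
Area = (√3/4)·39.71² = (√3/4)·1576.8841 ≈ 0.433013·1576.8841 ≈ 682.811
s = 3·39.71/2 = 59.565
r ≈ 682.811/59.565 ≈ 11.4633
(Equivalently r = side/(2√3) = 39.71/3.4641 ≈ 11.4633.)

r = 11.46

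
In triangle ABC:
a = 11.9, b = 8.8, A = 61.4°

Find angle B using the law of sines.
a/sin(A) = b/sin(B)  ⇒  sin(B) = b·sin(A)/a = 8.8·sin(61.4°)/11.9
sin(61.4°) ≈ 0.877983
sin(B) ≈ 8.8·0.877983/11.9 ≈ 7.72625/11.9 ≈ 0.649265
B = arcsin(0.649265) ≈ 40.4862°
(Since b ≤ a we need B ≤ A, so the obtuse alternative 180° − 40.4862° ≈ 139.514° is rejected.)

B = 40.49°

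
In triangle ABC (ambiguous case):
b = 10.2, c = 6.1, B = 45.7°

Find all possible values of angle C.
b/sin(B) = c/sin(C)  ⇒  sin(C) = c·sin(B)/b = 6.1·sin(45.7°)/10.2
sin(45.7°) ≈ 0.715693
sin(C) ≈ 6.1·0.715693/10.2 ≈ 4.36573/10.2 ≈ 0.428012
Candidate 1: C₁ = arcsin(0.428012) ≈ 25.3415°  →  A = 180° − 45.7° − 25.3415° ≈ 108.959° > 0, valid
Candidate 2: C₂ = 180° − C₁ ≈ 154.659°  →  A = 180° − 45.7° − 154.659° ≈ -20.3585° ≤ 0, not a valid triangle

C = 25.34° (one solution)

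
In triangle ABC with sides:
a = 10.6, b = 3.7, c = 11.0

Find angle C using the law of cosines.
c² = a² + b² − 2ab·cos(C)  ⇒  cos(C) = (a² + b² − c²)/(2ab)
cos(C) = (10.6² + 3.7² − 11.0²)/(2·10.6·3.7) = (112.36 + 13.69 − 121)/78.44 = 5.05/78.44 ≈ 0.0643804
C = arccos(0.0643804) ≈ 86.3087°

C = 86.31°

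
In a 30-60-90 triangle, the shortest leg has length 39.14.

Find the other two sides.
In a 30-60-90 triangle the sides are in ratio 1 : √3 : 2 (short leg : long leg : hypotenuse).
Long leg = 39.14·√3 ≈ 39.14·1.73205 ≈ 67.7925
Hypotenuse = 2·39.14 = 78.28

Long leg = 39.14√3 = 67.79, Hypotenuse = 78.28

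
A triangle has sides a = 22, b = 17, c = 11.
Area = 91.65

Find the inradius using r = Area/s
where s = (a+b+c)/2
s = (22 + 17 + 11)/2 = 50/2 = 25
r = Area/s = 91.65/25 ≈ 3.666

r = 3.666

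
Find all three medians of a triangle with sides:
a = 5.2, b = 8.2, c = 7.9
Median formula: m_a = ½√(2b² + 2c² − a²) (and cyclically). a² = 27.04, b² = 67.24, c² = 62.41.
m_a = ½√(2·67.24 + 2·62.41 − 27.04) = ½√232.26 ≈ ½·15.2401 ≈ 7.62004
m_b = ½√(2·27.04 + 2·62.41 − 67.24) = ½√111.66 ≈ ½·10.5669 ≈ 5.28346
m_c = ½√(2·27.04 + 2·67.24 − 62.41) = ½√126.15 ≈ ½·11.2317 ≈ 5.61583

m_a = 7.62, m_b = 5.283, m_c = 5.616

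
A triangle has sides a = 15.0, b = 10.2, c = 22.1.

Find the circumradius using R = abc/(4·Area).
First find the area with Heron's formula.
s = (15.0 + 10.2 + 22.1)/2 = 23.65
Area = √(s(s−a)(s−b)(s−c)) = √(23.65·8.65·13.45·1.55) ≈ √4264.83 ≈ 65.3056
abc = 15.0·10.2·22.1 = 3381.3
R = abc/(4·Area) ≈ 3381.3/(4·65.3056) = 3381.3/261.223 ≈ 12.9441

R = 12.94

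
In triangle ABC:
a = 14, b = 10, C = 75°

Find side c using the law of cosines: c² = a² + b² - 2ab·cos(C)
c² = 14² + 10² − 2·14·10·cos(75°)
cos(75°) ≈ 0.258819
c² ≈ 196 + 100 − 280·(0.258819) ≈ 296 − 72.4693 ≈ 223.531
c ≈ √223.531 ≈ 14.9509

c = 14.95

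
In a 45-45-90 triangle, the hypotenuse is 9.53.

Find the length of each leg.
In a 45-45-90 triangle hypotenuse = leg·√2, so leg = hypotenuse/√2.
Leg = 9.53/√2 ≈ 9.53/1.41421 ≈ 6.73873

Each leg = 6.739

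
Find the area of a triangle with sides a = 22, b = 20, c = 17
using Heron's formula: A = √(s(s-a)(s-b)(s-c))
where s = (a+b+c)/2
s = (22 + 20 + 17)/2 = 59/2 = 29.5
s − a = 7.5, s − b = 9.5, s − c = 12.5
s(s−a)(s−b)(s−c) = 29.5·7.5·9.5·12.5 = 26273.4375
Area = √26273.4375 ≈ 162.091

s = 29.5, Area = 162.1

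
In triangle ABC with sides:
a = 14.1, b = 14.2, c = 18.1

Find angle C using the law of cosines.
c² = a² + b² − 2ab·cos(C)  ⇒  cos(C) = (a² + b² − c²)/(2ab)
cos(C) = (14.1² + 14.2² − 18.1²)/(2·14.1·14.2) = (198.81 + 201.64 − 327.61)/400.44 = 72.84/400.44 ≈ 0.1819
C = arccos(0.1819) ≈ 79.5196°

C = 79.52°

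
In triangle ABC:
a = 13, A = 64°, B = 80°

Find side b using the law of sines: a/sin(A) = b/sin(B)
a/sin(A) = b/sin(B)  ⇒  b = a·sin(B)/sin(A) = 13·sin(80°)/sin(64°)
sin(80°) ≈ 0.984808, sin(64°) ≈ 0.898794
b ≈ 13·0.984808/0.898794 ≈ 12.8025/0.898794 ≈ 14.2441

b = 14.24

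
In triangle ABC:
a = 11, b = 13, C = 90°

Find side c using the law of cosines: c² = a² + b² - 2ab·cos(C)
c² = 11² + 13² − 2·11·13·cos(90°)
cos(90°) ≈ 0
c² ≈ 121 + 169 − 286·(0) ≈ 290 − 0 ≈ 290
c ≈ √290 ≈ 17.0294

c = 17.03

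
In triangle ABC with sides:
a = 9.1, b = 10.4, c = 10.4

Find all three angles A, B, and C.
Law of cosines for each angle (a² = 82.81, b² = 108.16, c² = 108.16):
cos(A) = (b² + c² − a²)/(2bc) = (108.16 + 108.16 − 82.81)/(2·10.4·10.4) = 133.51/216.32 ≈ 0.617188  ⇒  A ≈ 51.889°
cos(B) = (a² + c² − b²)/(2ac) = (82.81 + 108.16 − 108.16)/(2·9.1·10.4) = 82.81/189.28 ≈ 0.4375  ⇒  B ≈ 64.0555°
cos(C) = (a² + b² − c²)/(2ab) = (82.81 + 108.16 − 108.16)/(2·9.1·10.4) = 82.81/189.28 ≈ 0.4375  ⇒  C ≈ 64.0555°
Check: A + B + C ≈ 180°

A = 51.89°, B = 64.06°, C = 64.06°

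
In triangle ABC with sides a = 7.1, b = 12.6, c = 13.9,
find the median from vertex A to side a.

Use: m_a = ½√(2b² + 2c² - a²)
m_a = ½√(2·12.6² + 2·13.9² − 7.1²) = ½√(2·158.76 + 2·193.21 − 50.41) = ½√(317.52 + 386.42 − 50.41) = ½√653.53
√653.53 ≈ 25.5642, so m_a ≈ 12.7821

m_a = 12.78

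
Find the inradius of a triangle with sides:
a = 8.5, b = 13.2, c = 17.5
r = Area/s where s is the semi-perimeter.
s = (8.5 + 13.2 + 17.5)/2 = 39.2/2 = 19.6
Area = √(s(s−a)(s−b)(s−c)) = √(19.6·11.1·6.4·2.1) ≈ √2924.01 ≈ 54.0741
r ≈ 54.0741/19.6 ≈ 2.75888

r = 2.759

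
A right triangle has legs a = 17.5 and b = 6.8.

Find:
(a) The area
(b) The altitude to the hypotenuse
(a) The legs are perpendicular, so Area = ½·a·b = ½·17.5·6.8 = ½·119 = 59.5
(b) Hypotenuse c = √(a² + b²) = √(306.25 + 46.24) = √352.49 ≈ 18.7747
    Area = ½·c·h_c  ⇒  h_c = 2·Area/c = 119/18.7747 ≈ 6.33831

Area = 59.5, h_c = 6.338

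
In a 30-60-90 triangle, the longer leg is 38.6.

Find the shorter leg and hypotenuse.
In a 30-60-90 triangle the sides are in ratio 1 : √3 : 2, so short leg = long leg/√3 and hypotenuse = 2·(short leg).
Short leg = 38.6/√3 ≈ 38.6/1.73205 ≈ 22.2857
Hypotenuse = 2·22.2857 ≈ 44.5714

Short leg = 22.29, Hypotenuse = 44.57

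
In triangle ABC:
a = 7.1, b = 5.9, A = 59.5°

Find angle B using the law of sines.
a/sin(A) = b/sin(B)  ⇒  sin(B) = b·sin(A)/a = 5.9·sin(59.5°)/7.1
sin(59.5°) ≈ 0.861629
sin(B) ≈ 5.9·0.861629/7.1 ≈ 5.08361/7.1 ≈ 0.716002
B = arcsin(0.716002) ≈ 45.7254°
(Since b ≤ a we need B ≤ A, so the obtuse alternative 180° − 45.7254° ≈ 134.275° is rejected.)

B = 45.73°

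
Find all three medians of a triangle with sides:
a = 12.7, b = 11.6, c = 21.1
Median formula: m_a = ½√(2b² + 2c² − a²) (and cyclically). a² = 161.29, b² = 134.56, c² = 445.21.
m_a = ½√(2·134.56 + 2·445.21 − 161.29) = ½√998.25 ≈ ½·31.5951 ≈ 15.7975
m_b = ½√(2·161.29 + 2·445.21 − 134.56) = ½√1078.44 ≈ ½·32.8396 ≈ 16.4198
m_c = ½√(2·161.29 + 2·134.56 − 445.21) = ½√146.49 ≈ ½·12.1033 ≈ 6.05165

m_a = 15.8, m_b = 16.42, m_c = 6.052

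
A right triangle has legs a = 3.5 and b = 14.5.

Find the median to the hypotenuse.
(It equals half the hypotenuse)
Hypotenuse c = √(a² + b²) = √(12.25 + 210.25) = √222.5 ≈ 14.9164
Median to hypotenuse = c/2 ≈ 14.9164/2 ≈ 7.45822

Median = 7.458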